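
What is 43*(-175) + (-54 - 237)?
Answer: -7816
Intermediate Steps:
43*(-175) + (-54 - 237) = -7525 - 291 = -7816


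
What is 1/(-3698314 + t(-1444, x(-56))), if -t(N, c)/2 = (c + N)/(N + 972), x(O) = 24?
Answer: -59/218200881 ≈ -2.7039e-7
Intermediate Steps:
t(N, c) = -2*(N + c)/(972 + N) (t(N, c) = -2*(c + N)/(N + 972) = -2*(N + c)/(972 + N))
1/(-3698314 + t(-1444, x(-56))) = 1/(-3698314 + 2*(-1*(-1444) - 1*24)/(972 - 1444)) = 1/(-3698314 + 2*(1444 - 24)/(-472)) = 1/(-3698314 + 2*(-1/472)*1420) = 1/(-3698314 - 355/59) = 1/(-218200881/59) = -59/218200881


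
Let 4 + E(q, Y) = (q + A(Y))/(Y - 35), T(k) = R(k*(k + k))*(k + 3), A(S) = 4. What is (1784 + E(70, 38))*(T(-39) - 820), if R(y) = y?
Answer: -597337448/3 ≈ -1.9911e+8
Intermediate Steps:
T(k) = 2*k²*(3 + k) (T(k) = (k*(k + k))*(k + 3) = (k*(2*k))*(3 + k) = (2*k²)*(3 + k) = 2*k²*(3 + k))
E(q, Y) = -4 + (4 + q)/(-35 + Y) (E(q, Y) = -4 + (q + 4)/(Y - 35) = -4 + (4 + q)/(-35 + Y))
(1784 + E(70, 38))*(T(-39) - 820) = (1784 + (144 + 70 - 4*38)/(-35 + 38))*(2*(-39)²*(3 - 39) - 820) = (1784 + (144 + 70 - 152)/3)*(2*1521*(-36) - 820) = (1784 + (⅓)*62)*(-109512 - 820) = (1784 + 62/3)*(-110332) = (5414/3)*(-110332) = -597337448/3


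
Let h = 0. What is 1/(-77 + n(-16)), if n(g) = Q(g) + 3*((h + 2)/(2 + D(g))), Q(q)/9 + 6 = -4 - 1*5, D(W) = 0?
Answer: -1/209 ≈ -0.0047847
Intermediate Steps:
Q(q) = -135 (Q(q) = -54 + 9*(-4 - 1*5) = -54 + 9*(-4 - 5) = -54 + 9*(-9) = -54 - 81 = -135)
n(g) = -132 (n(g) = -135 + 3*((0 + 2)/(2 + 0)) = -135 + 3*(2/2) = -135 + 3*(2*(½)) = -135 + 3*1 = -135 + 3 = -132)
1/(-77 + n(-16)) = 1/(-77 - 132) = 1/(-209) = -1/209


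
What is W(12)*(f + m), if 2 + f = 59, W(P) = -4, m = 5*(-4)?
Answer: -148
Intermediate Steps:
m = -20
f = 57 (f = -2 + 59 = 57)
W(12)*(f + m) = -4*(57 - 20) = -4*37 = -148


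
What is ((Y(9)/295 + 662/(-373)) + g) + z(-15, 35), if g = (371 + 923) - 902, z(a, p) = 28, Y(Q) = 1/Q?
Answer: 414175063/990315 ≈ 418.23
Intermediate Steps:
g = 392 (g = 1294 - 902 = 392)
((Y(9)/295 + 662/(-373)) + g) + z(-15, 35) = ((1/(9*295) + 662/(-373)) + 392) + 28 = (((⅑)*(1/295) + 662*(-1/373)) + 392) + 28 = ((1/2655 - 662/373) + 392) + 28 = (-1757237/990315 + 392) + 28 = 386446243/990315 + 28 = 414175063/990315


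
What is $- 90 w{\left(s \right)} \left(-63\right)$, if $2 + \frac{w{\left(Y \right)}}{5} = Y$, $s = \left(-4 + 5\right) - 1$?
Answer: $-56700$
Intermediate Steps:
$s = 0$ ($s = 1 - 1 = 0$)
$w{\left(Y \right)} = -10 + 5 Y$
$- 90 w{\left(s \right)} \left(-63\right) = - 90 \left(-10 + 5 \cdot 0\right) \left(-63\right) = - 90 \left(-10 + 0\right) \left(-63\right) = \left(-90\right) \left(-10\right) \left(-63\right) = 900 \left(-63\right) = -56700$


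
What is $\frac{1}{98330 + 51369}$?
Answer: $\frac{1}{149699} \approx 6.6801 \cdot 10^{-6}$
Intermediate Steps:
$\frac{1}{98330 + 51369} = \frac{1}{149699}$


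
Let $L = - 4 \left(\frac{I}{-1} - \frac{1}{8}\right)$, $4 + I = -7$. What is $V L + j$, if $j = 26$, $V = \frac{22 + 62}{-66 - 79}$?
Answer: $\frac{256}{5} \approx 51.2$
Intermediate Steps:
$I = -11$ ($I = -4 - 7 = -11$)
$V = - \frac{84}{145}$ ($V = \frac{84}{-145} = 84 \left(- \frac{1}{145}\right) = - \frac{84}{145} \approx -0.57931$)
$L = - \frac{87}{2}$ ($L = - 4 \left(- \frac{11}{-1} - \frac{1}{8}\right) = - 4 \left(\left(-11\right) \left(-1\right) - \frac{1}{8}\right) = - 4 \left(11 - \frac{1}{8}\right) = \left(-4\right) \frac{87}{8} = - \frac{87}{2} \approx -43.5$)
$V L + j = \left(- \frac{84}{145}\right) \left(- \frac{87}{2}\right) + 26 = \frac{126}{5} + 26 = \frac{256}{5}$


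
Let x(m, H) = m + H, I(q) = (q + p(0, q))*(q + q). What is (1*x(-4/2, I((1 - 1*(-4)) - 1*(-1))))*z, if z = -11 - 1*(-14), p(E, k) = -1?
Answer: 174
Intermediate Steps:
z = 3 (z = -11 + 14 = 3)
I(q) = 2*q*(-1 + q) (I(q) = (q - 1)*(q + q) = (-1 + q)*(2*q) = 2*q*(-1 + q))
x(m, H) = H + m
(1*x(-4/2, I((1 - 1*(-4)) - 1*(-1))))*z = (1*(2*((1 - 1*(-4)) - 1*(-1))*(-1 + ((1 - 1*(-4)) - 1*(-1))) - 4/2))*3 = (1*(2*((1 + 4) + 1)*(-1 + ((1 + 4) + 1)) - 4*½))*3 = (1*(2*(5 + 1)*(-1 + (5 + 1)) - 2))*3 = (1*(2*6*(-1 + 6) - 2))*3 = (1*(2*6*5 - 2))*3 = (1*(60 - 2))*3 = (1*58)*3 = 58*3 = 174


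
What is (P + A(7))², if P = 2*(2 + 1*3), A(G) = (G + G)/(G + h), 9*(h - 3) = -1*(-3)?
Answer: 123904/961 ≈ 128.93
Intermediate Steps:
h = 10/3 (h = 3 + (-1*(-3))/9 = 3 + (⅑)*3 = 3 + ⅓ = 10/3 ≈ 3.3333)
A(G) = 2*G/(10/3 + G) (A(G) = (G + G)/(G + 10/3) = (2*G)/(10/3 + G) = 2*G/(10/3 + G))
P = 10 (P = 2*(2 + 3) = 2*5 = 10)
(P + A(7))² = (10 + 6*7/(10 + 3*7))² = (10 + 6*7/(10 + 21))² = (10 + 6*7/31)² = (10 + 6*7*(1/31))² = (10 + 42/31)² = (352/31)² = 123904/961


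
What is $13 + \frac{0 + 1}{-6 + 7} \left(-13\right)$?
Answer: $0$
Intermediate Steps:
$13 + \frac{0 + 1}{-6 + 7} \left(-13\right) = 13 + 1 \cdot 1^{-1} \left(-13\right) = 13 + 1 \cdot 1 \left(-13\right) = 13 + 1 \left(-13\right) = 13 - 13 = 0$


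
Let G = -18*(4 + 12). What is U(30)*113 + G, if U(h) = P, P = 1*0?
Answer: -288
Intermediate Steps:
P = 0
U(h) = 0
G = -288 (G = -18*16 = -288)
U(30)*113 + G = 0*113 - 288 = 0 - 288 = -288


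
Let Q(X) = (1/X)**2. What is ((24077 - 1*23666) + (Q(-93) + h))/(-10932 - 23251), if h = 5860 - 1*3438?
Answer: -24502618/295648767 ≈ -0.082877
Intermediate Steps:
h = 2422 (h = 5860 - 3438 = 2422)
Q(X) = X**(-2)
((24077 - 1*23666) + (Q(-93) + h))/(-10932 - 23251) = ((24077 - 1*23666) + ((-93)**(-2) + 2422))/(-10932 - 23251) = ((24077 - 23666) + (1/8649 + 2422))/(-34183) = (411 + 20947879/8649)*(-1/34183) = (24502618/8649)*(-1/34183) = -24502618/295648767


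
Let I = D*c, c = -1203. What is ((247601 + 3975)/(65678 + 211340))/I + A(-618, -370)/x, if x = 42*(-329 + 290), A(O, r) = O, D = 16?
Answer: 155649573/412598524 ≈ 0.37724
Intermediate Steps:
I = -19248 (I = 16*(-1203) = -19248)
x = -1638 (x = 42*(-39) = -1638)
((247601 + 3975)/(65678 + 211340))/I + A(-618, -370)/x = ((247601 + 3975)/(65678 + 211340))/(-19248) - 618/(-1638) = (251576/277018)*(-1/19248) - 618*(-1/1638) = (251576*(1/277018))*(-1/19248) + 103/273 = (125788/138509)*(-1/19248) + 103/273 = -31447/666505308 + 103/273 = 155649573/412598524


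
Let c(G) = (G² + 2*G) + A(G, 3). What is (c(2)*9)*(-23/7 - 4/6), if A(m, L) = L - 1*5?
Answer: -1494/7 ≈ -213.43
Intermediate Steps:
A(m, L) = -5 + L (A(m, L) = L - 5 = -5 + L)
c(G) = -2 + G² + 2*G (c(G) = (G² + 2*G) + (-5 + 3) = (G² + 2*G) - 2 = -2 + G² + 2*G)
(c(2)*9)*(-23/7 - 4/6) = ((-2 + 2² + 2*2)*9)*(-23/7 - 4/6) = ((-2 + 4 + 4)*9)*(-23*⅐ - 4*⅙) = (6*9)*(-23/7 - ⅔) = 54*(-83/21) = -1494/7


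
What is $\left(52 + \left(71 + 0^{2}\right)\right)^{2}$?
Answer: $15129$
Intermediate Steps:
$\left(52 + \left(71 + 0^{2}\right)\right)^{2} = \left(52 + \left(71 + 0\right)\right)^{2} = \left(52 + 71\right)^{2} = 123^{2} = 15129$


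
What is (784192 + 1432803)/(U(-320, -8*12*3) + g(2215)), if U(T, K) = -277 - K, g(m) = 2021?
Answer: 2216995/2032 ≈ 1091.0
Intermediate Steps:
(784192 + 1432803)/(U(-320, -8*12*3) + g(2215)) = (784192 + 1432803)/((-277 - (-8*12)*3) + 2021) = 2216995/((-277 - (-96)*3) + 2021) = 2216995/((-277 - 1*(-288)) + 2021) = 2216995/((-277 + 288) + 2021) = 2216995/(11 + 2021) = 2216995/2032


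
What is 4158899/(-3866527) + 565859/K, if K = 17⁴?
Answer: 1840553698314/322936201567 ≈ 5.6994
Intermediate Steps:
K = 83521
4158899/(-3866527) + 565859/K = 4158899/(-3866527) + 565859/83521 = 4158899*(-1/3866527) + 565859*(1/83521) = -4158899/3866527 + 565859/83521 = 1840553698314/322936201567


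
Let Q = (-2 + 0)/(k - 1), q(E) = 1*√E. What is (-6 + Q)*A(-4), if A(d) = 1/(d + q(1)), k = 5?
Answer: 13/6 ≈ 2.1667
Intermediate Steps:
q(E) = √E
A(d) = 1/(1 + d) (A(d) = 1/(d + √1) = 1/(d + 1) = 1/(1 + d))
Q = -½ (Q = (-2 + 0)/(5 - 1) = -2/4 = -2*¼ = -½ ≈ -0.50000)
(-6 + Q)*A(-4) = (-6 - ½)/(1 - 4) = -13/2/(-3) = -13/2*(-⅓) = 13/6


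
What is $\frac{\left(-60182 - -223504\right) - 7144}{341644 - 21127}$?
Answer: $\frac{156178}{320517} \approx 0.48727$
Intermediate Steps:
$\frac{\left(-60182 - -223504\right) - 7144}{341644 - 21127} = \frac{\left(-60182 + 223504\right) - 7144}{320517} = \left(163322 - 7144\right) \frac{1}{320517} = 156178 \cdot \frac{1}{320517} = \frac{156178}{320517}$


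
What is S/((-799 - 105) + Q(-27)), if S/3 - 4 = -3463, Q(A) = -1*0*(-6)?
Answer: 10377/904 ≈ 11.479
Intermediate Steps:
Q(A) = 0 (Q(A) = 0*(-6) = 0)
S = -10377 (S = 12 + 3*(-3463) = 12 - 10389 = -10377)
S/((-799 - 105) + Q(-27)) = -10377/((-799 - 105) + 0) = -10377/(-904 + 0) = -10377/(-904) = -10377*(-1/904) = 10377/904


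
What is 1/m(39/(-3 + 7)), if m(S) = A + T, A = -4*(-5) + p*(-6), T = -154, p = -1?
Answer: -1/128 ≈ -0.0078125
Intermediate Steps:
A = 26 (A = -4*(-5) - 1*(-6) = 20 + 6 = 26)
m(S) = -128 (m(S) = 26 - 154 = -128)
1/m(39/(-3 + 7)) = 1/(-128) = -1/128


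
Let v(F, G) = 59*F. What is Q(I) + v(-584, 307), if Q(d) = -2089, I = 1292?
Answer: -36545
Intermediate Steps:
Q(I) + v(-584, 307) = -2089 + 59*(-584) = -2089 - 34456 = -36545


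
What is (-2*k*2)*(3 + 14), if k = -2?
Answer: 136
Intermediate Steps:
(-2*k*2)*(3 + 14) = (-2*(-2)*2)*(3 + 14) = (4*2)*17 = 8*17 = 136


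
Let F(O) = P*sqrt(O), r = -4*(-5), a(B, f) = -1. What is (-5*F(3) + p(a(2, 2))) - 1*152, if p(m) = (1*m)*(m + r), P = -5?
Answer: -171 + 25*sqrt(3) ≈ -127.70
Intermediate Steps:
r = 20
p(m) = m*(20 + m) (p(m) = (1*m)*(m + 20) = m*(20 + m))
F(O) = -5*sqrt(O)
(-5*F(3) + p(a(2, 2))) - 1*152 = (-(-25)*sqrt(3) - (20 - 1)) - 1*152 = (25*sqrt(3) - 1*19) - 152 = (25*sqrt(3) - 19) - 152 = (-19 + 25*sqrt(3)) - 152 = -171 + 25*sqrt(3)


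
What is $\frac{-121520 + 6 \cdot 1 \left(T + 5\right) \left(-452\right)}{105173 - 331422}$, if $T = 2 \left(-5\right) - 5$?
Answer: $\frac{94400}{226249} \approx 0.41724$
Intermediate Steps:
$T = -15$ ($T = -10 - 5 = -15$)
$\frac{-121520 + 6 \cdot 1 \left(T + 5\right) \left(-452\right)}{105173 - 331422} = \frac{-121520 + 6 \cdot 1 \left(-15 + 5\right) \left(-452\right)}{105173 - 331422} = \frac{-121520 + 6 \left(-10\right) \left(-452\right)}{-226249} = \left(-121520 - -27120\right) \left(- \frac{1}{226249}\right) = \left(-121520 + 27120\right) \left(- \frac{1}{226249}\right) = \left(-94400\right) \left(- \frac{1}{226249}\right) = \frac{94400}{226249}$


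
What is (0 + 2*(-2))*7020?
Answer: -28080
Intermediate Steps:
(0 + 2*(-2))*7020 = (0 - 4)*7020 = -4*7020 = -28080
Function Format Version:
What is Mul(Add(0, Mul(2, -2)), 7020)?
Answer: -28080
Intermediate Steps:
Mul(Add(0, Mul(2, -2)), 7020) = Mul(Add(0, -4), 7020) = Mul(-4, 7020) = -28080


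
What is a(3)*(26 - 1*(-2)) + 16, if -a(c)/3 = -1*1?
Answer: 100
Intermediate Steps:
a(c) = 3 (a(c) = -(-3) = -3*(-1) = 3)
a(3)*(26 - 1*(-2)) + 16 = 3*(26 - 1*(-2)) + 16 = 3*(26 + 2) + 16 = 3*28 + 16 = 84 + 16 = 100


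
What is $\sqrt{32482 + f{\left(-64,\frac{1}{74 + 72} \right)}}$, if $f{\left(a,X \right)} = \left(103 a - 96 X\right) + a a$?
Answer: $\frac{\sqrt{159791890}}{73} \approx 173.16$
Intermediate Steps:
$f{\left(a,X \right)} = a^{2} - 96 X + 103 a$ ($f{\left(a,X \right)} = \left(- 96 X + 103 a\right) + a^{2} = a^{2} - 96 X + 103 a$)
$\sqrt{32482 + f{\left(-64,\frac{1}{74 + 72} \right)}} = \sqrt{32482 + \left(\left(-64\right)^{2} - \frac{96}{74 + 72} + 103 \left(-64\right)\right)} = \sqrt{32482 - \left(2496 + \frac{48}{73}\right)} = \sqrt{32482 - \frac{182256}{73}} = \sqrt{\frac{2188930}{73}} = \frac{\sqrt{159791890}}{73}$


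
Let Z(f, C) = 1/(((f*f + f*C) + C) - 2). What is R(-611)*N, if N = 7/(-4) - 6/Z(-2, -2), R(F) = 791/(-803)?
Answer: 81473/3212 ≈ 25.365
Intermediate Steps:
Z(f, C) = 1/(-2 + C + f² + C*f) (Z(f, C) = 1/(((f² + C*f) + C) - 2) = 1/((C + f² + C*f) - 2) = 1/(-2 + C + f² + C*f))
R(F) = -791/803 (R(F) = 791*(-1/803) = -791/803)
N = -103/4 (N = 7/(-4) - 6/(1/(-2 - 2 + (-2)² - 2*(-2))) = 7*(-¼) - 6/(1/(-2 - 2 + 4 + 4)) = -7/4 - 6/(1/4) = -7/4 - 6/¼ = -7/4 - 6*4 = -7/4 - 24 = -103/4 ≈ -25.750)
R(-611)*N = -791/803*(-103/4) = 81473/3212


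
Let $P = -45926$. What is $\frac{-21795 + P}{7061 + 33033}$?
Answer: $- \frac{67721}{40094} \approx -1.6891$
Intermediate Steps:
$\frac{-21795 + P}{7061 + 33033} = \frac{-21795 - 45926}{7061 + 33033} = - \frac{67721}{40094}$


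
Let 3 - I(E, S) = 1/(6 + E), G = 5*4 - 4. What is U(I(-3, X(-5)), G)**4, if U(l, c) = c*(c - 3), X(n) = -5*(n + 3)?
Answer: 1871773696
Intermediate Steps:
G = 16 (G = 20 - 4 = 16)
X(n) = -15 - 5*n (X(n) = -5*(3 + n) = -15 - 5*n)
I(E, S) = 3 - 1/(6 + E)
U(l, c) = c*(-3 + c)
U(I(-3, X(-5)), G)**4 = (16*(-3 + 16))**4 = (16*13)**4 = 208**4 = 1871773696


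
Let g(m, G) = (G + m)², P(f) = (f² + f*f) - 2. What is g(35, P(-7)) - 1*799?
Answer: 16362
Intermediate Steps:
P(f) = -2 + 2*f² (P(f) = (f² + f²) - 2 = 2*f² - 2 = -2 + 2*f²)
g(35, P(-7)) - 1*799 = ((-2 + 2*(-7)²) + 35)² - 1*799 = ((-2 + 2*49) + 35)² - 799 = ((-2 + 98) + 35)² - 799 = (96 + 35)² - 799 = 131² - 799 = 17161 - 799 = 16362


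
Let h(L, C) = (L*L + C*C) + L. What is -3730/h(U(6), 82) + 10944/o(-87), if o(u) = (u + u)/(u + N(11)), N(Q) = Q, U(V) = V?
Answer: 468910907/98107 ≈ 4779.6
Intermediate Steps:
o(u) = 2*u/(11 + u) (o(u) = (u + u)/(u + 11) = (2*u)/(11 + u) = 2*u/(11 + u))
h(L, C) = L + C² + L² (h(L, C) = (L² + C²) + L = (C² + L²) + L = L + C² + L²)
-3730/h(U(6), 82) + 10944/o(-87) = -3730/(6 + 82² + 6²) + 10944/((2*(-87)/(11 - 87))) = -3730/(6 + 6724 + 36) + 10944/((2*(-87)/(-76))) = -3730/6766 + 10944/((2*(-87)*(-1/76))) = -3730*1/6766 + 10944/(87/38) = -1865/3383 + 10944*(38/87) = -1865/3383 + 138624/29 = 468910907/98107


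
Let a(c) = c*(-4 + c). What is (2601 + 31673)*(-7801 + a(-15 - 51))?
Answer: -109025594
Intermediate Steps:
(2601 + 31673)*(-7801 + a(-15 - 51)) = (2601 + 31673)*(-7801 + (-15 - 51)*(-4 + (-15 - 51))) = 34274*(-7801 - 66*(-4 - 66)) = 34274*(-7801 - 66*(-70)) = 34274*(-7801 + 4620) = 34274*(-3181) = -109025594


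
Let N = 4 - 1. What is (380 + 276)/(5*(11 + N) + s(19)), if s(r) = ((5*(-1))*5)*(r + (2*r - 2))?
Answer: -656/1305 ≈ -0.50268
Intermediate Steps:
N = 3
s(r) = 50 - 75*r (s(r) = (-5*5)*(r + (-2 + 2*r)) = -25*(-2 + 3*r) = 50 - 75*r)
(380 + 276)/(5*(11 + N) + s(19)) = (380 + 276)/(5*(11 + 3) + (50 - 75*19)) = 656/(5*14 + (50 - 1425)) = 656/(70 - 1375) = 656/(-1305) = 656*(-1/1305) = -656/1305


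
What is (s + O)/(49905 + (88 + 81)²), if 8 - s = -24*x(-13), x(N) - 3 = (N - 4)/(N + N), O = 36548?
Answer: 238184/510029 ≈ 0.46700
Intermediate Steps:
x(N) = 3 + (-4 + N)/(2*N) (x(N) = 3 + (N - 4)/(N + N) = 3 + (-4 + N)/((2*N)) = 3 + (-4 + N)*(1/(2*N)) = 3 + (-4 + N)/(2*N))
s = 1244/13 (s = 8 - (-24)*(7/2 - 2/(-13)) = 8 - (-24)*(7/2 - 2*(-1/13)) = 8 - (-24)*(7/2 + 2/13) = 8 - (-24)*95/26 = 8 - 1*(-1140/13) = 8 + 1140/13 = 1244/13 ≈ 95.692)
(s + O)/(49905 + (88 + 81)²) = (1244/13 + 36548)/(49905 + (88 + 81)²) = 476368/(13*(49905 + 169²)) = 476368/(13*(49905 + 28561)) = (476368/13)/78466 = (476368/13)*(1/78466) = 238184/510029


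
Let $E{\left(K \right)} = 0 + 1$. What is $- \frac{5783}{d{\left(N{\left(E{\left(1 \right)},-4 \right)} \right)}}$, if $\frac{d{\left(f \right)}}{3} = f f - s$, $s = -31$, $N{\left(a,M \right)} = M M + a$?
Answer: $- \frac{5783}{960} \approx -6.024$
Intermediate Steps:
$E{\left(K \right)} = 1$
$N{\left(a,M \right)} = a + M^{2}$ ($N{\left(a,M \right)} = M^{2} + a = a + M^{2}$)
$d{\left(f \right)} = 93 + 3 f^{2}$ ($d{\left(f \right)} = 3 \left(f f - -31\right) = 3 \left(f^{2} + 31\right) = 3 \left(31 + f^{2}\right) = 93 + 3 f^{2}$)
$- \frac{5783}{d{\left(N{\left(E{\left(1 \right)},-4 \right)} \right)}} = - \frac{5783}{93 + 3 \left(1 + \left(-4\right)^{2}\right)^{2}} = - \frac{5783}{93 + 3 \left(1 + 16\right)^{2}} = - \frac{5783}{93 + 3 \cdot 17^{2}} = - \frac{5783}{93 + 3 \cdot 289} = - \frac{5783}{93 + 867} = - \frac{5783}{960}$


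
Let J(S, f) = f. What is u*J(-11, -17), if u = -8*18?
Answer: 2448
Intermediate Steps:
u = -144
u*J(-11, -17) = -144*(-17) = 2448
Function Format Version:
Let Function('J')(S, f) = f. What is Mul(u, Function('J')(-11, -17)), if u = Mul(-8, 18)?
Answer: 2448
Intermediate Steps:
u = -144
Mul(u, Function('J')(-11, -17)) = Mul(-144, -17) = 2448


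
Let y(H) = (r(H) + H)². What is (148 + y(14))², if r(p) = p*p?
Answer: 1957885504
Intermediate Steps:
r(p) = p²
y(H) = (H + H²)² (y(H) = (H² + H)² = (H + H²)²)
(148 + y(14))² = (148 + 14²*(1 + 14)²)² = (148 + 196*15²)² = (148 + 196*225)² = (148 + 44100)² = 44248² = 1957885504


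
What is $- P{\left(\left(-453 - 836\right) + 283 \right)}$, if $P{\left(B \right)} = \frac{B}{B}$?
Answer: $-1$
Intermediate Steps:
$P{\left(B \right)} = 1$
$- P{\left(\left(-453 - 836\right) + 283 \right)} = \left(-1\right) 1 = -1$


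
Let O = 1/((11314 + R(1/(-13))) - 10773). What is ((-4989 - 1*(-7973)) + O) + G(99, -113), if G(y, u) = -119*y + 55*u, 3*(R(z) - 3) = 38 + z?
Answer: -325895469/21709 ≈ -15012.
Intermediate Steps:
R(z) = 47/3 + z/3 (R(z) = 3 + (38 + z)/3 = 3 + (38/3 + z/3) = 47/3 + z/3)
O = 39/21709 (O = 1/((11314 + (47/3 + (⅓)/(-13))) - 10773) = 1/((11314 + (47/3 + (⅓)*(-1/13))) - 10773) = 1/((11314 + (47/3 - 1/39)) - 10773) = 1/((11314 + 610/39) - 10773) = 1/(441856/39 - 10773) = 1/(21709/39) = 39/21709 ≈ 0.0017965)
((-4989 - 1*(-7973)) + O) + G(99, -113) = ((-4989 - 1*(-7973)) + 39/21709) + (-119*99 + 55*(-113)) = ((-4989 + 7973) + 39/21709) + (-11781 - 6215) = (2984 + 39/21709) - 17996 = 64779695/21709 - 17996 = -325895469/21709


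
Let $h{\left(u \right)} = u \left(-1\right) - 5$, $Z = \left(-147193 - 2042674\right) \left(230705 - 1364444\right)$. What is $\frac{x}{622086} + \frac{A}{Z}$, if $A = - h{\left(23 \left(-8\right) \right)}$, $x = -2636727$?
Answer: $- \frac{2182100441278177915}{514825438921013106} \approx -4.2385$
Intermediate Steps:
$Z = 2482737622713$ ($Z = \left(-2189867\right) \left(-1133739\right) = 2482737622713$)
$h{\left(u \right)} = -5 - u$ ($h{\left(u \right)} = - u - 5 = -5 - u$)
$A = -179$ ($A = - (-5 - 23 \left(-8\right)) = - (-5 - -184) = - (-5 + 184) = \left(-1\right) 179 = -179$)
$\frac{x}{622086} + \frac{A}{Z} = - \frac{2636727}{622086} - \frac{179}{2482737622713} = \left(-2636727\right) \frac{1}{622086} - \frac{179}{2482737622713} = - \frac{878909}{207362} - \frac{179}{2482737622713} = - \frac{2182100441278177915}{514825438921013106}$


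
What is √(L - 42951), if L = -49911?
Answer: 3*I*√10318 ≈ 304.73*I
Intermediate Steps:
√(L - 42951) = √(-49911 - 42951) = √(-92862) = 3*I*√10318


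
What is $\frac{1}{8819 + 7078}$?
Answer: $\frac{1}{15897} \approx 6.2905 \cdot 10^{-5}$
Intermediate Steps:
$\frac{1}{8819 + 7078} = \frac{1}{15897}$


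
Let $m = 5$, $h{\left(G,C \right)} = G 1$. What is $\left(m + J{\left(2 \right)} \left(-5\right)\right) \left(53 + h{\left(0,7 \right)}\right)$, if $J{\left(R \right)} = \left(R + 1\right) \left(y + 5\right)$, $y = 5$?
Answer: $-7685$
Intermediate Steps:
$h{\left(G,C \right)} = G$
$J{\left(R \right)} = 10 + 10 R$ ($J{\left(R \right)} = \left(R + 1\right) \left(5 + 5\right) = \left(1 + R\right) 10 = 10 + 10 R$)
$\left(m + J{\left(2 \right)} \left(-5\right)\right) \left(53 + h{\left(0,7 \right)}\right) = \left(5 + \left(10 + 10 \cdot 2\right) \left(-5\right)\right) \left(53 + 0\right) = \left(5 + \left(10 + 20\right) \left(-5\right)\right) 53 = \left(5 + 30 \left(-5\right)\right) 53 = \left(5 - 150\right) 53 = \left(-145\right) 53 = -7685$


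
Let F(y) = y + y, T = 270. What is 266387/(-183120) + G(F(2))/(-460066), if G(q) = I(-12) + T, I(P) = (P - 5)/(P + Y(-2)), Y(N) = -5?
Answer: -61302613531/42123642960 ≈ -1.4553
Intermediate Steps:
I(P) = 1 (I(P) = (P - 5)/(P - 5) = (-5 + P)/(-5 + P) = 1)
F(y) = 2*y
G(q) = 271 (G(q) = 1 + 270 = 271)
266387/(-183120) + G(F(2))/(-460066) = 266387/(-183120) + 271/(-460066) = 266387*(-1/183120) + 271*(-1/460066) = -266387/183120 - 271/460066 = -61302613531/42123642960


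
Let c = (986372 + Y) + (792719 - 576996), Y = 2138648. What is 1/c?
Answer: 1/3340743 ≈ 2.9933e-7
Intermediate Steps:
c = 3340743 (c = (986372 + 2138648) + (792719 - 576996) = 3125020 + 215723 = 3340743)
1/c = 1/3340743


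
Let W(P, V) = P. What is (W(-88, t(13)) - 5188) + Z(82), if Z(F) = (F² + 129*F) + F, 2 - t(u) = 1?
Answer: 12108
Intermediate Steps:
t(u) = 1 (t(u) = 2 - 1*1 = 2 - 1 = 1)
Z(F) = F² + 130*F
(W(-88, t(13)) - 5188) + Z(82) = (-88 - 5188) + 82*(130 + 82) = -5276 + 82*212 = -5276 + 17384 = 12108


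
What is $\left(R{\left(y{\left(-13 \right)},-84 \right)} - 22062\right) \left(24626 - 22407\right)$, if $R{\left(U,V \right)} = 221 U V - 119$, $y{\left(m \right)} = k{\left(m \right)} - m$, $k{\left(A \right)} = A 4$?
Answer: $1557327485$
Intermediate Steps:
$k{\left(A \right)} = 4 A$
$y{\left(m \right)} = 3 m$ ($y{\left(m \right)} = 4 m - m = 3 m$)
$R{\left(U,V \right)} = -119 + 221 U V$ ($R{\left(U,V \right)} = 221 U V - 119 = -119 + 221 U V$)
$\left(R{\left(y{\left(-13 \right)},-84 \right)} - 22062\right) \left(24626 - 22407\right) = \left(\left(-119 + 221 \cdot 3 \left(-13\right) \left(-84\right)\right) - 22062\right) \left(24626 - 22407\right) = \left(\left(-119 + 221 \left(-39\right) \left(-84\right)\right) - 22062\right) 2219 = \left(\left(-119 + 723996\right) - 22062\right) 2219 = \left(723877 - 22062\right) 2219 = 701815 \cdot 2219 = 1557327485$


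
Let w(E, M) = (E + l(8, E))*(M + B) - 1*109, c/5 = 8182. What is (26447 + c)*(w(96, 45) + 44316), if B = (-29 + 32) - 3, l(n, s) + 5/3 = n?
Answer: 3287829884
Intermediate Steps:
c = 40910 (c = 5*8182 = 40910)
l(n, s) = -5/3 + n
B = 0 (B = 3 - 3 = 0)
w(E, M) = -109 + M*(19/3 + E) (w(E, M) = (E + (-5/3 + 8))*(M + 0) - 1*109 = (E + 19/3)*M - 109 = (19/3 + E)*M - 109 = M*(19/3 + E) - 109 = -109 + M*(19/3 + E))
(26447 + c)*(w(96, 45) + 44316) = (26447 + 40910)*((-109 + (19/3)*45 + 96*45) + 44316) = 67357*((-109 + 285 + 4320) + 44316) = 67357*(4496 + 44316) = 67357*48812 = 3287829884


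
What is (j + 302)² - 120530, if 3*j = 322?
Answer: 423214/9 ≈ 47024.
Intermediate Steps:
j = 322/3 (j = (⅓)*322 = 322/3 ≈ 107.33)
(j + 302)² - 120530 = (322/3 + 302)² - 120530 = (1228/3)² - 120530 = 1507984/9 - 120530 = 423214/9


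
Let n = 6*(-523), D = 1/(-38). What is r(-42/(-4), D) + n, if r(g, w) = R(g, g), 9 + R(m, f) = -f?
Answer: -6315/2 ≈ -3157.5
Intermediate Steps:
R(m, f) = -9 - f
D = -1/38 ≈ -0.026316
r(g, w) = -9 - g
n = -3138
r(-42/(-4), D) + n = (-9 - (-42)/(-4)) - 3138 = (-9 - (-42)*(-1)/4) - 3138 = (-9 - 1*21/2) - 3138 = (-9 - 21/2) - 3138 = -39/2 - 3138 = -6315/2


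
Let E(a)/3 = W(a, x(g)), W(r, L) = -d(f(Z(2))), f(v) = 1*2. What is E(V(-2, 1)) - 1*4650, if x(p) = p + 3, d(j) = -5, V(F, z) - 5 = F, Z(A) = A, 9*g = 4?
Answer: -4635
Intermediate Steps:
g = 4/9 (g = (⅑)*4 = 4/9 ≈ 0.44444)
f(v) = 2
V(F, z) = 5 + F
x(p) = 3 + p
W(r, L) = 5 (W(r, L) = -1*(-5) = 5)
E(a) = 15 (E(a) = 3*5 = 15)
E(V(-2, 1)) - 1*4650 = 15 - 1*4650 = 15 - 4650 = -4635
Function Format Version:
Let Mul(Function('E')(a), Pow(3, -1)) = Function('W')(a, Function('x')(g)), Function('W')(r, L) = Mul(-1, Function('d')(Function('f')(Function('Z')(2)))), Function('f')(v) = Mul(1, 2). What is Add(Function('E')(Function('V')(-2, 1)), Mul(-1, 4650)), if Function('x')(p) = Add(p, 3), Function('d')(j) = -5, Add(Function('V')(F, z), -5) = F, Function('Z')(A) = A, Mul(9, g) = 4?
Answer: -4635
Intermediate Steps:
g = Rational(4, 9) (g = Mul(Rational(1, 9), 4) = Rational(4, 9) ≈ 0.44444)
Function('f')(v) = 2
Function('V')(F, z) = Add(5, F)
Function('x')(p) = Add(3, p)
Function('W')(r, L) = 5 (Function('W')(r, L) = Mul(-1, -5) = 5)
Function('E')(a) = 15 (Function('E')(a) = Mul(3, 5) = 15)
Add(Function('E')(Function('V')(-2, 1)), Mul(-1, 4650)) = Add(15, Mul(-1, 4650)) = Add(15, -4650) = -4635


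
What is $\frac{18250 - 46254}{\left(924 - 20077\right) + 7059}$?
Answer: $\frac{14002}{6047} \approx 2.3155$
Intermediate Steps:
$\frac{18250 - 46254}{\left(924 - 20077\right) + 7059} = - \frac{28004}{\left(924 - 20077\right) + 7059} = - \frac{28004}{-19153 + 7059} = - \frac{28004}{-12094} = \left(-28004\right) \left(- \frac{1}{12094}\right) = \frac{14002}{6047}$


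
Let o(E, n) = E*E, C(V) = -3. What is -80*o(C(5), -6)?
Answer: -720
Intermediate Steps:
o(E, n) = E**2
-80*o(C(5), -6) = -80*(-3)**2 = -80*9 = -720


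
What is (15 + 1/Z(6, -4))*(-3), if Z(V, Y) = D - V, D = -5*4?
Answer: -1167/26 ≈ -44.885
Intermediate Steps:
D = -20
Z(V, Y) = -20 - V
(15 + 1/Z(6, -4))*(-3) = (15 + 1/(-20 - 1*6))*(-3) = (15 + 1/(-20 - 6))*(-3) = (15 + 1/(-26))*(-3) = (15 - 1/26)*(-3) = (389/26)*(-3) = -1167/26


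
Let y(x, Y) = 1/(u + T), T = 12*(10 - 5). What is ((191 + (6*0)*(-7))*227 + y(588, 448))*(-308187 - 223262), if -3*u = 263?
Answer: -23042015084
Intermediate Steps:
u = -263/3 (u = -⅓*263 = -263/3 ≈ -87.667)
T = 60 (T = 12*5 = 60)
y(x, Y) = -3/83 (y(x, Y) = 1/(-263/3 + 60) = 1/(-83/3) = -3/83)
((191 + (6*0)*(-7))*227 + y(588, 448))*(-308187 - 223262) = ((191 + (6*0)*(-7))*227 - 3/83)*(-308187 - 223262) = ((191 + 0*(-7))*227 - 3/83)*(-531449) = ((191 + 0)*227 - 3/83)*(-531449) = (191*227 - 3/83)*(-531449) = (43357 - 3/83)*(-531449) = (3598628/83)*(-531449) = -23042015084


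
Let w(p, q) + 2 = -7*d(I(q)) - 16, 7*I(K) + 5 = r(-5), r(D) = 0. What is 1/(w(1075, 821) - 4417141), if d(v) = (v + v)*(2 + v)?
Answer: -7/30920023 ≈ -2.2639e-7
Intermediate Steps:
I(K) = -5/7 (I(K) = -5/7 + (⅐)*0 = -5/7 + 0 = -5/7)
d(v) = 2*v*(2 + v) (d(v) = (2*v)*(2 + v) = 2*v*(2 + v))
w(p, q) = -36/7 (w(p, q) = -2 + (-14*(-5)*(2 - 5/7)/7 - 16) = -2 + (-14*(-5)*9/(7*7) - 16) = -2 + (-7*(-90/49) - 16) = -2 + (90/7 - 16) = -2 - 22/7 = -36/7)
1/(w(1075, 821) - 4417141) = 1/(-36/7 - 4417141) = 1/(-30920023/7) = -7/30920023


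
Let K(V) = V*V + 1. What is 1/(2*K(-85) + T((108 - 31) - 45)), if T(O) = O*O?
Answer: 1/15476 ≈ 6.4616e-5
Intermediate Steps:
K(V) = 1 + V² (K(V) = V² + 1 = 1 + V²)
T(O) = O²
1/(2*K(-85) + T((108 - 31) - 45)) = 1/(2*(1 + (-85)²) + ((108 - 31) - 45)²) = 1/(2*(1 + 7225) + (77 - 45)²) = 1/(2*7226 + 32²) = 1/(14452 + 1024) = 1/15476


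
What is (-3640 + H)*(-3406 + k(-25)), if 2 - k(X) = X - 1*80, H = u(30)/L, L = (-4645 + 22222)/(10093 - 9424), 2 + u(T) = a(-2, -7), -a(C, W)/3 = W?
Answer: 70343003377/5859 ≈ 1.2006e+7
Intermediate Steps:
a(C, W) = -3*W
u(T) = 19 (u(T) = -2 - 3*(-7) = -2 + 21 = 19)
L = 5859/223 (L = 17577/669 = 17577*(1/669) = 5859/223 ≈ 26.274)
H = 4237/5859 (H = 19/(5859/223) = 19*(223/5859) = 4237/5859 ≈ 0.72316)
k(X) = 82 - X (k(X) = 2 - (X - 1*80) = 2 - (X - 80) = 2 - (-80 + X) = 2 + (80 - X) = 82 - X)
(-3640 + H)*(-3406 + k(-25)) = (-3640 + 4237/5859)*(-3406 + (82 - 1*(-25))) = -21322523*(-3406 + (82 + 25))/5859 = -21322523*(-3406 + 107)/5859 = -21322523/5859*(-3299) = 70343003377/5859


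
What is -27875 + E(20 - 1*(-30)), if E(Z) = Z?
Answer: -27825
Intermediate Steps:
-27875 + E(20 - 1*(-30)) = -27875 + (20 - 1*(-30)) = -27875 + (20 + 30) = -27875 + 50 = -27825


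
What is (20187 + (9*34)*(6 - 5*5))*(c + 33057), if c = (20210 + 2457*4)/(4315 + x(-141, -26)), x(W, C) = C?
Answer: 2038256847603/4289 ≈ 4.7523e+8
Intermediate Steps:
c = 30038/4289 (c = (20210 + 2457*4)/(4315 - 26) = (20210 + 9828)/4289 = 30038*(1/4289) = 30038/4289 ≈ 7.0035)
(20187 + (9*34)*(6 - 5*5))*(c + 33057) = (20187 + (9*34)*(6 - 5*5))*(30038/4289 + 33057) = (20187 + 306*(6 - 25))*(141811511/4289) = (20187 + 306*(-19))*(141811511/4289) = (20187 - 5814)*(141811511/4289) = 14373*(141811511/4289) = 2038256847603/4289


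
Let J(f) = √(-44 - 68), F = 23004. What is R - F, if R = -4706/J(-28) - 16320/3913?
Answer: -90030972/3913 + 2353*I*√7/14 ≈ -23008.0 + 444.68*I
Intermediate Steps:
J(f) = 4*I*√7 (J(f) = √(-112) = 4*I*√7)
R = -16320/3913 + 2353*I*√7/14 (R = -4706*(-I*√7/28) - 16320/3913 = -(-2353)*I*√7/14 - 16320*1/3913 = 2353*I*√7/14 - 16320/3913 = -16320/3913 + 2353*I*√7/14 ≈ -4.1707 + 444.68*I)
R - F = (-16320/3913 + 2353*I*√7/14) - 1*23004 = (-16320/3913 + 2353*I*√7/14) - 23004 = -90030972/3913 + 2353*I*√7/14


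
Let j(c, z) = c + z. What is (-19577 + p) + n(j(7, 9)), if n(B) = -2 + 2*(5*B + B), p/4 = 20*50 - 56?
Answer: -15611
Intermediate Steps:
p = 3776 (p = 4*(20*50 - 56) = 4*(1000 - 56) = 4*944 = 3776)
n(B) = -2 + 12*B (n(B) = -2 + 2*(6*B) = -2 + 12*B)
(-19577 + p) + n(j(7, 9)) = (-19577 + 3776) + (-2 + 12*(7 + 9)) = -15801 + (-2 + 12*16) = -15801 + (-2 + 192) = -15801 + 190 = -15611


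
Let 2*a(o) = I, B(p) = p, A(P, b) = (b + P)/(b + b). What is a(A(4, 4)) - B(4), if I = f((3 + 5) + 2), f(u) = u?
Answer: 1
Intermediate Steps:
A(P, b) = (P + b)/(2*b) (A(P, b) = (P + b)/((2*b)) = (P + b)*(1/(2*b)) = (P + b)/(2*b))
I = 10 (I = (3 + 5) + 2 = 8 + 2 = 10)
a(o) = 5 (a(o) = (1/2)*10 = 5)
a(A(4, 4)) - B(4) = 5 - 1*4 = 5 - 4 = 1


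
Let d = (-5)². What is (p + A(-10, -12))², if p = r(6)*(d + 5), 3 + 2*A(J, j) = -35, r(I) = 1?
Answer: 121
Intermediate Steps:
d = 25
A(J, j) = -19 (A(J, j) = -3/2 + (½)*(-35) = -3/2 - 35/2 = -19)
p = 30 (p = 1*(25 + 5) = 1*30 = 30)
(p + A(-10, -12))² = (30 - 19)² = 11² = 121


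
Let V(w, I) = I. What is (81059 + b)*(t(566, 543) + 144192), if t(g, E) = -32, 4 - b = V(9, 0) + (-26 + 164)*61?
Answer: 10472503200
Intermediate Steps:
b = -8414 (b = 4 - (0 + (-26 + 164)*61) = 4 - (0 + 138*61) = 4 - (0 + 8418) = 4 - 1*8418 = 4 - 8418 = -8414)
(81059 + b)*(t(566, 543) + 144192) = (81059 - 8414)*(-32 + 144192) = 72645*144160 = 10472503200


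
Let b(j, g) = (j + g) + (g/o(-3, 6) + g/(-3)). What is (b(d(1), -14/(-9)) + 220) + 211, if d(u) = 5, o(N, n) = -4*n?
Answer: 15731/36 ≈ 436.97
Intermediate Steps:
b(j, g) = j + 5*g/8 (b(j, g) = (j + g) + (g/((-4*6)) + g/(-3)) = (g + j) + (g/(-24) + g*(-1/3)) = (g + j) + (g*(-1/24) - g/3) = (g + j) + (-g/24 - g/3) = (g + j) - 3*g/8 = j + 5*g/8)
(b(d(1), -14/(-9)) + 220) + 211 = ((5 + 5*(-14/(-9))/8) + 220) + 211 = ((5 + 5*(-14*(-1/9))/8) + 220) + 211 = ((5 + (5/8)*(14/9)) + 220) + 211 = ((5 + 35/36) + 220) + 211 = (215/36 + 220) + 211 = 8135/36 + 211 = 15731/36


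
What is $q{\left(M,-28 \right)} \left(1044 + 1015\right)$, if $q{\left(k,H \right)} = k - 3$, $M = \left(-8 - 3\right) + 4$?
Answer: $-20590$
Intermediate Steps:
$M = -7$ ($M = -11 + 4 = -7$)
$q{\left(k,H \right)} = -3 + k$
$q{\left(M,-28 \right)} \left(1044 + 1015\right) = \left(-3 - 7\right) \left(1044 + 1015\right) = \left(-10\right) 2059 = -20590$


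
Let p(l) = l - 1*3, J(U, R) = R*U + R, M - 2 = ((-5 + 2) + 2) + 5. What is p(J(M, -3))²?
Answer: 576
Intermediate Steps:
M = 6 (M = 2 + (((-5 + 2) + 2) + 5) = 2 + ((-3 + 2) + 5) = 2 + (-1 + 5) = 2 + 4 = 6)
J(U, R) = R + R*U
p(l) = -3 + l (p(l) = l - 3 = -3 + l)
p(J(M, -3))² = (-3 - 3*(1 + 6))² = (-3 - 3*7)² = (-3 - 21)² = (-24)² = 576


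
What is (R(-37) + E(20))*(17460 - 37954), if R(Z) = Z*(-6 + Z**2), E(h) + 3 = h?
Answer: 1033184516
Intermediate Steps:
E(h) = -3 + h
(R(-37) + E(20))*(17460 - 37954) = (-37*(-6 + (-37)**2) + (-3 + 20))*(17460 - 37954) = (-37*(-6 + 1369) + 17)*(-20494) = (-37*1363 + 17)*(-20494) = (-50431 + 17)*(-20494) = -50414*(-20494) = 1033184516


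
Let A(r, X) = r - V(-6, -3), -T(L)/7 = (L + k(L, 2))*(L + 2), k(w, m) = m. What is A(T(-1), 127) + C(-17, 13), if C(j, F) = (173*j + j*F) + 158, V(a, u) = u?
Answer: -3008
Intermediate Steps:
T(L) = -7*(2 + L)² (T(L) = -7*(L + 2)*(L + 2) = -7*(2 + L)*(2 + L) = -7*(2 + L)²)
A(r, X) = 3 + r (A(r, X) = r - 1*(-3) = r + 3 = 3 + r)
C(j, F) = 158 + 173*j + F*j (C(j, F) = (173*j + F*j) + 158 = 158 + 173*j + F*j)
A(T(-1), 127) + C(-17, 13) = (3 + (-28 - 28*(-1) - 7*(-1)²)) + (158 + 173*(-17) + 13*(-17)) = (3 + (-28 + 28 - 7*1)) + (158 - 2941 - 221) = (3 + (-28 + 28 - 7)) - 3004 = (3 - 7) - 3004 = -4 - 3004 = -3008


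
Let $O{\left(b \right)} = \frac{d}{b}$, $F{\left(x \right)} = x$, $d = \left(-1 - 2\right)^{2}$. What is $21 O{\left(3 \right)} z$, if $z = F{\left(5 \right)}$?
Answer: $315$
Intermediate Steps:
$d = 9$ ($d = \left(-3\right)^{2} = 9$)
$z = 5$
$O{\left(b \right)} = \frac{9}{b}$
$21 O{\left(3 \right)} z = 21 \cdot \frac{9}{3} \cdot 5 = 21 \cdot 9 \cdot \frac{1}{3} \cdot 5 = 21 \cdot 3 \cdot 5 = 63 \cdot 5 = 315$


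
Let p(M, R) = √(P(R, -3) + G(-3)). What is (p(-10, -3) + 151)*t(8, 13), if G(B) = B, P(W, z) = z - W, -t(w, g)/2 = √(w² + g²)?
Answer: 2*√233*(-151 - I*√3) ≈ -4609.8 - 52.877*I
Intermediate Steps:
t(w, g) = -2*√(g² + w²) (t(w, g) = -2*√(w² + g²) = -2*√(g² + w²))
p(M, R) = √(-6 - R) (p(M, R) = √((-3 - R) - 3) = √(-6 - R))
(p(-10, -3) + 151)*t(8, 13) = (√(-6 - 1*(-3)) + 151)*(-2*√(13² + 8²)) = (√(-6 + 3) + 151)*(-2*√(169 + 64)) = (√(-3) + 151)*(-2*√233) = (I*√3 + 151)*(-2*√233) = (151 + I*√3)*(-2*√233) = -2*√233*(151 + I*√3)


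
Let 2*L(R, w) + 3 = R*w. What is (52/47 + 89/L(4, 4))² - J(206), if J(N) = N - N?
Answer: 81757764/373321 ≈ 219.00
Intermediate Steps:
L(R, w) = -3/2 + R*w/2 (L(R, w) = -3/2 + (R*w)/2 = -3/2 + R*w/2)
J(N) = 0
(52/47 + 89/L(4, 4))² - J(206) = (52/47 + 89/(-3/2 + (½)*4*4))² - 1*0 = (52*(1/47) + 89/(-3/2 + 8))² + 0 = (52/47 + 89/(13/2))² + 0 = (52/47 + 89*(2/13))² + 0 = (52/47 + 178/13)² + 0 = (9042/611)² + 0 = 81757764/373321 + 0 = 81757764/373321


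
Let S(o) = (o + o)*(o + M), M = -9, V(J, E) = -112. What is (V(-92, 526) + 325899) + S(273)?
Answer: 469931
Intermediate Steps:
S(o) = 2*o*(-9 + o) (S(o) = (o + o)*(o - 9) = (2*o)*(-9 + o) = 2*o*(-9 + o))
(V(-92, 526) + 325899) + S(273) = (-112 + 325899) + 2*273*(-9 + 273) = 325787 + 2*273*264 = 325787 + 144144 = 469931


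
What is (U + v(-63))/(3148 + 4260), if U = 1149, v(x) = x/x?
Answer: 575/3704 ≈ 0.15524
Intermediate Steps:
v(x) = 1
(U + v(-63))/(3148 + 4260) = (1149 + 1)/(3148 + 4260) = 1150/7408 = 1150*(1/7408) = 575/3704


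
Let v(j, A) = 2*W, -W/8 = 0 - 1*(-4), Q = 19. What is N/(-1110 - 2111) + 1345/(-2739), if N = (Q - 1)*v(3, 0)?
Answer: -1176917/8822319 ≈ -0.13340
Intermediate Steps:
W = -32 (W = -8*(0 - 1*(-4)) = -8*(0 + 4) = -8*4 = -32)
v(j, A) = -64 (v(j, A) = 2*(-32) = -64)
N = -1152 (N = (19 - 1)*(-64) = 18*(-64) = -1152)
N/(-1110 - 2111) + 1345/(-2739) = -1152/(-1110 - 2111) + 1345/(-2739) = -1152/(-3221) + 1345*(-1/2739) = -1152*(-1/3221) - 1345/2739 = 1152/3221 - 1345/2739 = -1176917/8822319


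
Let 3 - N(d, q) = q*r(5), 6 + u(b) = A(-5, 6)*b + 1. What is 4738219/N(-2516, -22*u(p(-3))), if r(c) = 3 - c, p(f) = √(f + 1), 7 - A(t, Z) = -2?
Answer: 1056622837/363361 + 1876334724*I*√2/363361 ≈ 2907.9 + 7302.8*I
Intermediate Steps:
A(t, Z) = 9 (A(t, Z) = 7 - 1*(-2) = 7 + 2 = 9)
p(f) = √(1 + f)
u(b) = -5 + 9*b (u(b) = -6 + (9*b + 1) = -6 + (1 + 9*b) = -5 + 9*b)
N(d, q) = 3 + 2*q (N(d, q) = 3 - q*(3 - 1*5) = 3 - q*(3 - 5) = 3 - q*(-2) = 3 - (-2)*q = 3 + 2*q)
4738219/N(-2516, -22*u(p(-3))) = 4738219/(3 + 2*(-22*(-5 + 9*√(1 - 3)))) = 4738219/(3 + 2*(-22*(-5 + 9*√(-2)))) = 4738219/(3 + 2*(-22*(-5 + 9*(I*√2)))) = 4738219/(3 + 2*(-22*(-5 + 9*I*√2))) = 4738219/(3 + 2*(110 - 198*I*√2)) = 4738219/(3 + (220 - 396*I*√2)) = 4738219/(223 - 396*I*√2)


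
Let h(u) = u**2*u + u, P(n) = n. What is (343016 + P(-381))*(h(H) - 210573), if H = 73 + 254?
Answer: 11908463419995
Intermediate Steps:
H = 327
h(u) = u + u**3 (h(u) = u**3 + u = u + u**3)
(343016 + P(-381))*(h(H) - 210573) = (343016 - 381)*((327 + 327**3) - 210573) = 342635*((327 + 34965783) - 210573) = 342635*(34966110 - 210573) = 342635*34755537 = 11908463419995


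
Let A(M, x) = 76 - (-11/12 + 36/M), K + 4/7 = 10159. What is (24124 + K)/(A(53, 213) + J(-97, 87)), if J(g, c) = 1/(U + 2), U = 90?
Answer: 877595889/1951880 ≈ 449.62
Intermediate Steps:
K = 71109/7 (K = -4/7 + 10159 = 71109/7 ≈ 10158.)
J(g, c) = 1/92 (J(g, c) = 1/(90 + 2) = 1/92)
A(M, x) = 923/12 - 36/M (A(M, x) = 76 - (-11*1/12 + 36/M) = 76 - (-11/12 + 36/M) = 76 + (11/12 - 36/M) = 923/12 - 36/M)
(24124 + K)/(A(53, 213) + J(-97, 87)) = (24124 + 71109/7)/((923/12 - 36/53) + 1/92) = 239977/(7*((923/12 - 36*1/53) + 1/92)) = 239977/(7*((923/12 - 36/53) + 1/92)) = 239977/(7*(48487/636 + 1/92)) = 239977/(7*(278840/3657)) = (239977/7)*(3657/278840) = 877595889/1951880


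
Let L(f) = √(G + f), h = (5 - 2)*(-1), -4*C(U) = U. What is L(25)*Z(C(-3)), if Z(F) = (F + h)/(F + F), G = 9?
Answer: -3*√34/2 ≈ -8.7464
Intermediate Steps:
C(U) = -U/4
h = -3 (h = 3*(-1) = -3)
Z(F) = (-3 + F)/(2*F) (Z(F) = (F - 3)/(F + F) = (-3 + F)/((2*F)) = (-3 + F)*(1/(2*F)) = (-3 + F)/(2*F))
L(f) = √(9 + f)
L(25)*Z(C(-3)) = √(9 + 25)*((-3 - ¼*(-3))/(2*((-¼*(-3))))) = √34*((-3 + ¾)/(2*(¾))) = √34*((½)*(4/3)*(-9/4)) = √34*(-3/2) = -3*√34/2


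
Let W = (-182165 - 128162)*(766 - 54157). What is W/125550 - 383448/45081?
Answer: 27662371068371/209626650 ≈ 1.3196e+5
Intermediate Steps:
W = 16568668857 (W = -310327*(-53391) = 16568668857)
W/125550 - 383448/45081 = 16568668857/125550 - 383448/45081 = 16568668857*(1/125550) - 383448*1/45081 = 5522889619/41850 - 127816/15027 = 27662371068371/209626650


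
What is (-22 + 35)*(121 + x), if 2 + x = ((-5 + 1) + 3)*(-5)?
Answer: 1612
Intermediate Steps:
x = 3 (x = -2 + ((-5 + 1) + 3)*(-5) = -2 + (-4 + 3)*(-5) = -2 - 1*(-5) = -2 + 5 = 3)
(-22 + 35)*(121 + x) = (-22 + 35)*(121 + 3) = 13*124 = 1612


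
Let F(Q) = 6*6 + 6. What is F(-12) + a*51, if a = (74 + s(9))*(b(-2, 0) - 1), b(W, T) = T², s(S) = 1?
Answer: -3783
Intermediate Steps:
F(Q) = 42 (F(Q) = 36 + 6 = 42)
a = -75 (a = (74 + 1)*(0² - 1) = 75*(0 - 1) = 75*(-1) = -75)
F(-12) + a*51 = 42 - 75*51 = 42 - 3825 = -3783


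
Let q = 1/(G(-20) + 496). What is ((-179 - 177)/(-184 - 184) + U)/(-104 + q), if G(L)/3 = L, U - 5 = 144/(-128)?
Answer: -97119/2085778 ≈ -0.046562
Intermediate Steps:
U = 31/8 (U = 5 + 144/(-128) = 5 + 144*(-1/128) = 5 - 9/8 = 31/8 ≈ 3.8750)
G(L) = 3*L
q = 1/436 (q = 1/(3*(-20) + 496) = 1/(-60 + 496) = 1/436 ≈ 0.0022936)
((-179 - 177)/(-184 - 184) + U)/(-104 + q) = ((-179 - 177)/(-184 - 184) + 31/8)/(-104 + 1/436) = (-356/(-368) + 31/8)/(-45343/436) = (-356*(-1/368) + 31/8)*(-436/45343) = (89/92 + 31/8)*(-436/45343) = (891/184)*(-436/45343) = -97119/2085778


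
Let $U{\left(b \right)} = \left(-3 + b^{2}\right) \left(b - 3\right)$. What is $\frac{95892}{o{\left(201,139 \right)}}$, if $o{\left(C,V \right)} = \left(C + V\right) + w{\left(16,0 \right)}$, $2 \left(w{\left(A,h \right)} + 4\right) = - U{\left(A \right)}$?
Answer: $- \frac{191784}{2617} \approx -73.284$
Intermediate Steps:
$U{\left(b \right)} = \left(-3 + b\right) \left(-3 + b^{2}\right)$ ($U{\left(b \right)} = \left(-3 + b^{2}\right) \left(-3 + b\right) = \left(-3 + b\right) \left(-3 + b^{2}\right)$)
$w{\left(A,h \right)} = - \frac{17}{2} - \frac{A^{3}}{2} + \frac{3 A}{2} + \frac{3 A^{2}}{2}$ ($w{\left(A,h \right)} = -4 + \frac{\left(-1\right) \left(9 + A^{3} - 3 A - 3 A^{2}\right)}{2} = -4 + \frac{-9 - A^{3} + 3 A + 3 A^{2}}{2} = -4 - \left(\frac{9}{2} + \frac{A^{3}}{2} - \frac{3 A}{2} - \frac{3 A^{2}}{2}\right) = - \frac{17}{2} - \frac{A^{3}}{2} + \frac{3 A}{2} + \frac{3 A^{2}}{2}$)
$o{\left(C,V \right)} = - \frac{3297}{2} + C + V$ ($o{\left(C,V \right)} = \left(C + V\right) + \left(- \frac{17}{2} - \frac{16^{3}}{2} + \frac{3}{2} \cdot 16 + \frac{3 \cdot 16^{2}}{2}\right) = \left(C + V\right) + \left(- \frac{17}{2} - 2048 + 24 + \frac{3}{2} \cdot 256\right) = \left(C + V\right) + \left(- \frac{17}{2} - 2048 + 24 + 384\right) = \left(C + V\right) - \frac{3297}{2} = - \frac{3297}{2} + C + V$)
$\frac{95892}{o{\left(201,139 \right)}} = \frac{95892}{- \frac{3297}{2} + 201 + 139} = \frac{95892}{- \frac{2617}{2}} = 95892 \left(- \frac{2}{2617}\right) = - \frac{191784}{2617}$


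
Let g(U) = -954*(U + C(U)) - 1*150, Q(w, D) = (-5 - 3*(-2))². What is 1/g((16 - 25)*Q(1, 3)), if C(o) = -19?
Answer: 1/26562 ≈ 3.7648e-5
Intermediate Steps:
Q(w, D) = 1 (Q(w, D) = (-5 + 6)² = 1² = 1)
g(U) = 17976 - 954*U (g(U) = -954*(U - 19) - 1*150 = -954*(-19 + U) - 150 = (18126 - 954*U) - 150 = 17976 - 954*U)
1/g((16 - 25)*Q(1, 3)) = 1/(17976 - 954*(16 - 25)) = 1/(17976 - (-8586)) = 1/(17976 - 954*(-9)) = 1/(17976 + 8586) = 1/26562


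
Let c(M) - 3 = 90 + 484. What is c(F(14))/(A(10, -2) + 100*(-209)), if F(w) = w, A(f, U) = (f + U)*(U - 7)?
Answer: -577/20972 ≈ -0.027513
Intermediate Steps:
A(f, U) = (-7 + U)*(U + f) (A(f, U) = (U + f)*(-7 + U) = (-7 + U)*(U + f))
c(M) = 577 (c(M) = 3 + (90 + 484) = 3 + 574 = 577)
c(F(14))/(A(10, -2) + 100*(-209)) = 577/(((-2)**2 - 7*(-2) - 7*10 - 2*10) + 100*(-209)) = 577/((4 + 14 - 70 - 20) - 20900) = 577/(-72 - 20900) = 577/(-20972) = 577*(-1/20972) = -577/20972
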